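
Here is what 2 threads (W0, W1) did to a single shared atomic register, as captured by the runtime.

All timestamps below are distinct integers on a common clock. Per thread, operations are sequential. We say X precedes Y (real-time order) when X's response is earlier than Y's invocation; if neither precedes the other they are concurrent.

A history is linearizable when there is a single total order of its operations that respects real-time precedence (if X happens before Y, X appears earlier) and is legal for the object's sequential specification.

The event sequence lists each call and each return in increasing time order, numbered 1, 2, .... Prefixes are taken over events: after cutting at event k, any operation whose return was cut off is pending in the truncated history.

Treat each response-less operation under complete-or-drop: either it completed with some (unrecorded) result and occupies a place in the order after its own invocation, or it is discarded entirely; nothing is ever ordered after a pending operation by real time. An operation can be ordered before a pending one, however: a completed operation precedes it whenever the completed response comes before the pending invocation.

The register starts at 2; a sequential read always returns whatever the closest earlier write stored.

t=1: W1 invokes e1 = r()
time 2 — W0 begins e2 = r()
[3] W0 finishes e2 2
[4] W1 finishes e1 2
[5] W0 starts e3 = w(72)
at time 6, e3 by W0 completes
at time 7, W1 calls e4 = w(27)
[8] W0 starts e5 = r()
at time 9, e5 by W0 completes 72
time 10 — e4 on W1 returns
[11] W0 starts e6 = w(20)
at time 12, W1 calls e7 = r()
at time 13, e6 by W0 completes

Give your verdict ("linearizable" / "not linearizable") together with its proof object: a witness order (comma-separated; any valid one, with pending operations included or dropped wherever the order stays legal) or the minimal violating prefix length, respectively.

after step 1 (e1 r() → 2): value 2
after step 2 (e2 r() → 2): value 2
after step 3 (e3 w(72)): value 72
after step 4 (e5 r() → 72): value 72
after step 5 (e4 w(27)): value 27
after step 6 (e6 w(20)): value 20

linearizable — witness: e1, e2, e3, e5, e4, e6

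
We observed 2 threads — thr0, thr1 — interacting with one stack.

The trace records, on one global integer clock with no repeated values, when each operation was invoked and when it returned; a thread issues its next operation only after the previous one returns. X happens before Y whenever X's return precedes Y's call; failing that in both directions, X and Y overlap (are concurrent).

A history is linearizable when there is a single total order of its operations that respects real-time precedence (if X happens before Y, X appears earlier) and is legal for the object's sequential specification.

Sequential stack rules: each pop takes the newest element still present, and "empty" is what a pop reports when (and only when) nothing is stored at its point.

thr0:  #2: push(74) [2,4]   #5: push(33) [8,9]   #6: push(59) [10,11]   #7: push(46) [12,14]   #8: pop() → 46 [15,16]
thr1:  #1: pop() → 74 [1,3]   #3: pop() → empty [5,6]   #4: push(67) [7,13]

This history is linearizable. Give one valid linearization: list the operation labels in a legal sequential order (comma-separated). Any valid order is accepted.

1. #2 push(74), leaving stack <74>
2. #1 pop() → 74, leaving stack <>
3. #3 pop() → empty, leaving stack <>
4. #4 push(67), leaving stack <67>
5. #5 push(33), leaving stack <67,33>
6. #6 push(59), leaving stack <67,33,59>
7. #7 push(46), leaving stack <67,33,59,46>
8. #8 pop() → 46, leaving stack <67,33,59>

#2, #1, #3, #4, #5, #6, #7, #8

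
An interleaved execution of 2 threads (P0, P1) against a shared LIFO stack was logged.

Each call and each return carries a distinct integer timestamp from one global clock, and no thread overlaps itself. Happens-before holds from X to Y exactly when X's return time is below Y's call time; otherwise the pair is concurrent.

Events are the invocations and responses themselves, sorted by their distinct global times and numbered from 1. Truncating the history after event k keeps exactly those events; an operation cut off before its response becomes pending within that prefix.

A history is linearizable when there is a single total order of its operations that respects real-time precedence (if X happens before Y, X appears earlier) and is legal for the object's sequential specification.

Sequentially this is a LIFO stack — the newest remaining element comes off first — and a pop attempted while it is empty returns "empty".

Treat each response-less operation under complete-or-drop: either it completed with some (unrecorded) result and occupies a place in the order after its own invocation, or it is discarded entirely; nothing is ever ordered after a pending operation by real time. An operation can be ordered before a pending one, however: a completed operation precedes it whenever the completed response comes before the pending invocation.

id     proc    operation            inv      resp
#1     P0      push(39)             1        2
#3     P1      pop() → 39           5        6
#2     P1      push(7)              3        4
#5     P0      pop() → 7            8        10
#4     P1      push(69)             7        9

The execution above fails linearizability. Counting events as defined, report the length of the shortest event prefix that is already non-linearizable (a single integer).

6

events 1..5 are linearizable, e.g. via #1, #2:
step 1: #1 push(39) — stack <39>
step 2: #2 push(7) — stack <39,7>
at event 6 (#3's time-6 response) nothing linearizes any more
take #1, #2, #3: step 3 already fails, because #3 pop() → 39 cannot occur there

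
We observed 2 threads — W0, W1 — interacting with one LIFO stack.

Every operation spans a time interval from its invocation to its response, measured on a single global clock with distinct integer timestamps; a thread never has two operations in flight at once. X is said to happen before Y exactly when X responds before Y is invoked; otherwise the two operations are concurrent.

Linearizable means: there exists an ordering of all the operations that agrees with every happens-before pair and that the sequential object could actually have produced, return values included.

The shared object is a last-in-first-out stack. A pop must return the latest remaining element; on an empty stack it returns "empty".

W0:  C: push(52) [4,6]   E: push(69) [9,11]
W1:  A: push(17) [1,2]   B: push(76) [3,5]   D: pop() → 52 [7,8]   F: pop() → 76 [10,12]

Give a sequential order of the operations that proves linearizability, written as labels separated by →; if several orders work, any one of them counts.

after step 1 (A push(17)): stack <17>
after step 2 (B push(76)): stack <17,76>
after step 3 (C push(52)): stack <17,76,52>
after step 4 (D pop() → 52): stack <17,76>
after step 5 (F pop() → 76): stack <17>
after step 6 (E push(69)): stack <17,69>

A → B → C → D → F → E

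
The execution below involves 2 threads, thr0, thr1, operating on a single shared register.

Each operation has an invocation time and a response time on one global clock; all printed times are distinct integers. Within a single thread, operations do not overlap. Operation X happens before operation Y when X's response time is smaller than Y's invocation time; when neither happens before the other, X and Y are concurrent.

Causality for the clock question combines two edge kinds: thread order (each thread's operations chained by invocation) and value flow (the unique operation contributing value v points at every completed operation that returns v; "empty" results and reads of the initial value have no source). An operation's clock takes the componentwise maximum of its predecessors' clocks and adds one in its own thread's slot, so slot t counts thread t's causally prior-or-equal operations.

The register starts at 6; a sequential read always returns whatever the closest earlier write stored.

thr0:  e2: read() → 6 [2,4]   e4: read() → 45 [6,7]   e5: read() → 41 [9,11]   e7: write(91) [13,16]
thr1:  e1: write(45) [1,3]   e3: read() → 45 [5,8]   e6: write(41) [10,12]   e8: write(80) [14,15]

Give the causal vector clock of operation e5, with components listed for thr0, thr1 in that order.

no predecessors for e1 (invoked 1): thr1 increments from zero → (0, 1)
no predecessors for e2 (invoked 2): thr0 increments from zero → (1, 0)
e3 (invocation 5): componentwise max over VC(e1)=(0, 1), +1 at thr1, giving (0, 2)
e6 (invocation 10): componentwise max over VC(e3)=(0, 2), +1 at thr1, giving (0, 3)
e4 (invocation 6): componentwise max over VC(e1)=(0, 1), VC(e2)=(1, 0), +1 at thr0, giving (2, 1)
e8 (invocation 14): componentwise max over VC(e6)=(0, 3), +1 at thr1, giving (0, 4)
e5 (invocation 9): componentwise max over VC(e4)=(2, 1), VC(e6)=(0, 3), +1 at thr0, giving (3, 3)
e7 (invocation 13): componentwise max over VC(e5)=(3, 3), +1 at thr0, giving (4, 3)
target: VC(e5) = (3, 3)

(3, 3)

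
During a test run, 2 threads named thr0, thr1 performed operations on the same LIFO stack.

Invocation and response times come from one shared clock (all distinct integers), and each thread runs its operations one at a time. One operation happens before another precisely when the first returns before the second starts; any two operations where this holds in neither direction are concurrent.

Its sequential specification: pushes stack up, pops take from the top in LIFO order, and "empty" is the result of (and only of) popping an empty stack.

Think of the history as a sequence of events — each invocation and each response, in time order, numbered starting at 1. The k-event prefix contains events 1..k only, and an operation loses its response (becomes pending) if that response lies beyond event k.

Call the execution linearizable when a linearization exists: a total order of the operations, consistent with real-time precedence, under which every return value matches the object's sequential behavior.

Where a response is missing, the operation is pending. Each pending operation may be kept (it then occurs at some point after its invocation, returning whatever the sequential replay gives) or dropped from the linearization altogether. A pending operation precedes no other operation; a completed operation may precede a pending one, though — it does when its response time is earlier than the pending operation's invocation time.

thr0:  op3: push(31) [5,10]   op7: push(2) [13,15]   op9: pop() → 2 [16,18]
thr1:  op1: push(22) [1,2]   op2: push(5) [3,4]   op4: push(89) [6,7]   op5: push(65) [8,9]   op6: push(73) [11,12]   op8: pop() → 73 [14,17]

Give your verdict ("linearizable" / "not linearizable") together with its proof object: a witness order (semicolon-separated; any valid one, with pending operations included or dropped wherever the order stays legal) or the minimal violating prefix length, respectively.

step 1: op1 push(22) — stack <22>
step 2: op2 push(5) — stack <22,5>
step 3: op3 push(31) — stack <22,5,31>
step 4: op4 push(89) — stack <22,5,31,89>
step 5: op5 push(65) — stack <22,5,31,89,65>
step 6: op6 push(73) — stack <22,5,31,89,65,73>
step 7: op7 push(2) — stack <22,5,31,89,65,73,2>
step 8: op9 pop() → 2 — stack <22,5,31,89,65,73>
step 9: op8 pop() → 73 — stack <22,5,31,89,65>

linearizable — witness: op1; op2; op3; op4; op5; op6; op7; op9; op8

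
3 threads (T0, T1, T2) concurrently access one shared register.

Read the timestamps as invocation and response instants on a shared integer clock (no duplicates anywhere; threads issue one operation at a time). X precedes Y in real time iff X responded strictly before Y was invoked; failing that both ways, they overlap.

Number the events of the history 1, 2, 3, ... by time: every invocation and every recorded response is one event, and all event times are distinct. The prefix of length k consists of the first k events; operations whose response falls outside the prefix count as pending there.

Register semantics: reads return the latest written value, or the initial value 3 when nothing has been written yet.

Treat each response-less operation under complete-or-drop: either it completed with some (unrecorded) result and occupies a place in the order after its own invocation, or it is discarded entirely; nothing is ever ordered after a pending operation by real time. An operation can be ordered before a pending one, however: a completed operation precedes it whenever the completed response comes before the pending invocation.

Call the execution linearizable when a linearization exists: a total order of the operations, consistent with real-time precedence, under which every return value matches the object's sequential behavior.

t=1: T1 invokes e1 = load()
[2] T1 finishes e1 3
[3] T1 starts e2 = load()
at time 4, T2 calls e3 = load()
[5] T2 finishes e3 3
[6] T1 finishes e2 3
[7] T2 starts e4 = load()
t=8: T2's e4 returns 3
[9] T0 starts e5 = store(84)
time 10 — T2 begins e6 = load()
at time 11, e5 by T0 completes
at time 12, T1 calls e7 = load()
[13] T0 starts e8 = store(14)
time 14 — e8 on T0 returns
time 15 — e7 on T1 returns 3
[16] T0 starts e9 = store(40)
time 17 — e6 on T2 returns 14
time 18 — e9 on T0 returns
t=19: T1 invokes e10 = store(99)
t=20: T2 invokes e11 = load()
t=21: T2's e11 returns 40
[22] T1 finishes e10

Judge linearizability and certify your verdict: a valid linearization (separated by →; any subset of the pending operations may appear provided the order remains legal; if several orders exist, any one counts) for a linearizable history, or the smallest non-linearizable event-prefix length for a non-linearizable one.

not linearizable — minimal violating prefix: 15 events

through event 14 a valid linearization exists; event 15 (e7 responding at time 15) ends that
all 4 real-time-respecting orders fail — 7 completed register operations, no legal replay
no completion choice of the 1 pending operation (e6) rescues it — every subset was tried
take e1, e2, e3, e4, e5, e7, e8 (pending dropped): step 6 already fails, because e7 load() → 3 cannot occur there
take e1, e2, e3, e4, e5, e8, e7 (pending dropped): step 7 already fails, because e7 load() → 3 cannot occur there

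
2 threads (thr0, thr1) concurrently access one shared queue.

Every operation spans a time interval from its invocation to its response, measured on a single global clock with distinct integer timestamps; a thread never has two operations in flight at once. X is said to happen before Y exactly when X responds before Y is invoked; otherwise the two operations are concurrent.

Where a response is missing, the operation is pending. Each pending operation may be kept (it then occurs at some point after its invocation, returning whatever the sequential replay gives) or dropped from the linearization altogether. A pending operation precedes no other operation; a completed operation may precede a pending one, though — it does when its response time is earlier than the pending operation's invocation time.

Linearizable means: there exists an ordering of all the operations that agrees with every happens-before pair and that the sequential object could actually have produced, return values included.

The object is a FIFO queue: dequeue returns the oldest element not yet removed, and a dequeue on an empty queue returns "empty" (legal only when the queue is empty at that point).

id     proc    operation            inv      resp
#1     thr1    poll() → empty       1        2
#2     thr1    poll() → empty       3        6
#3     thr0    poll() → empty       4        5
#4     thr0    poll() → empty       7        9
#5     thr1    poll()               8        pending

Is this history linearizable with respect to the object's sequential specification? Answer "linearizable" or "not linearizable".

linearizable

witness order: #1, #2, #3, #4
after step 1 (#1 poll() → empty): queue <>
after step 2 (#2 poll() → empty): queue <>
after step 3 (#3 poll() → empty): queue <>
after step 4 (#4 poll() → empty): queue <>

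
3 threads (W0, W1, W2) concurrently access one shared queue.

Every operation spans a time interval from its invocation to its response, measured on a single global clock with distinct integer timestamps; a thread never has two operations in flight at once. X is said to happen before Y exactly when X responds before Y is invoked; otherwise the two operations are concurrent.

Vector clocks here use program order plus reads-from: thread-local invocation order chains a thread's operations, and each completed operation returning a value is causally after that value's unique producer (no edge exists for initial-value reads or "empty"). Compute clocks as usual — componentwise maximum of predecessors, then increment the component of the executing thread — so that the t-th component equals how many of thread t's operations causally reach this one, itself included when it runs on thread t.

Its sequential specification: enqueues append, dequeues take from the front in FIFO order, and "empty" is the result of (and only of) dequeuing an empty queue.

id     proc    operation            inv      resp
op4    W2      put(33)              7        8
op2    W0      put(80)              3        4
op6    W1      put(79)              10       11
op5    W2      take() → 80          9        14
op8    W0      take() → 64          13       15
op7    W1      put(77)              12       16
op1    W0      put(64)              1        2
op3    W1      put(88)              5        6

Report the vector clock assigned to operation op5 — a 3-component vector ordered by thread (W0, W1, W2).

invoked at 7, op4 has no predecessors; its own W2 bump gives (0, 0, 1)
invoked at 5, op3 has no predecessors; its own W1 bump gives (0, 1, 0)
invoked at 1, op1 has no predecessors; its own W0 bump gives (1, 0, 0)
merge at op6 (invoked 10): VC(op3)=(0, 1, 0), own-thread bump on W1 → (0, 2, 0)
merge at op2 (invoked 3): VC(op1)=(1, 0, 0), own-thread bump on W0 → (2, 0, 0)
merge at op7 (invoked 12): VC(op6)=(0, 2, 0), own-thread bump on W1 → (0, 3, 0)
merge at op8 (invoked 13): VC(op1)=(1, 0, 0), VC(op2)=(2, 0, 0), own-thread bump on W0 → (3, 0, 0)
merge at op5 (invoked 9): VC(op2)=(2, 0, 0), VC(op4)=(0, 0, 1), own-thread bump on W2 → (2, 0, 2)
target: VC(op5) = (2, 0, 2)

(2, 0, 2)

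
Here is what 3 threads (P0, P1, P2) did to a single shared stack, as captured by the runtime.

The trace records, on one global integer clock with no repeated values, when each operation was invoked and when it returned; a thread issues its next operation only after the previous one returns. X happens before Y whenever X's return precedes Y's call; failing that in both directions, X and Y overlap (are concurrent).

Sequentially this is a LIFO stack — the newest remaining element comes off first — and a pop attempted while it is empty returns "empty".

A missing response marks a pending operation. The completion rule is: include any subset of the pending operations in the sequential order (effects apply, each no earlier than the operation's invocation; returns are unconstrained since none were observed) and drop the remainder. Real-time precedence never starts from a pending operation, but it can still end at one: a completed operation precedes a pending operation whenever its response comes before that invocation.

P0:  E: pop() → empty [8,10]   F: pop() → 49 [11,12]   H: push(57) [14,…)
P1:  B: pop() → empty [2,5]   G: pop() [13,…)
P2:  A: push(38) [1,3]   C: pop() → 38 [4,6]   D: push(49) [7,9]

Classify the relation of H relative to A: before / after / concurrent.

after

H spans [14,…), A spans [1,3]
resp(A)=3 < inv(H)=14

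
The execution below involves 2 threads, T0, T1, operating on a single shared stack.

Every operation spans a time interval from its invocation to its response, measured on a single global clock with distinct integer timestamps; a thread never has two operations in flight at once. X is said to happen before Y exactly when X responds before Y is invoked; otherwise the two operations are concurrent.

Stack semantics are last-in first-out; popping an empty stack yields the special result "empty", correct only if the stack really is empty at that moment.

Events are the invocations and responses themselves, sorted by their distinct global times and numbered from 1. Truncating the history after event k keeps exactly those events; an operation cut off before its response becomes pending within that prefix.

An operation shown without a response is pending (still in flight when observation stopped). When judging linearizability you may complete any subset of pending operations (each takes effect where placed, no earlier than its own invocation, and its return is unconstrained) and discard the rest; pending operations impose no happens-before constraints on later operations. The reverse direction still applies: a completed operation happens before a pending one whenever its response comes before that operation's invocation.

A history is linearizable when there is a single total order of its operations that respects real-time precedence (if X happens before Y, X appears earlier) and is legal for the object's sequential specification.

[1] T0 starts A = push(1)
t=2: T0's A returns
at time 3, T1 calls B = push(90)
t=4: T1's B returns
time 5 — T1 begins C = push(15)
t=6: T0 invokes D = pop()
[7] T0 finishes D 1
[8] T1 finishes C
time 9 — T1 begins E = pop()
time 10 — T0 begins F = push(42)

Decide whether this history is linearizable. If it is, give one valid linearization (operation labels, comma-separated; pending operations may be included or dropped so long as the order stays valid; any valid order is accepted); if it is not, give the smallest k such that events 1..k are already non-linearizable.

not linearizable — minimal violating prefix: 7 events

already the first 7 events (up to D's response at time 7) admit no linearization; the first 6 still do
one real-time candidate order over the 3 completed operations — the stack replay rejects it
include/drop combinations of the 1 pending operation (C) were all tried; none helps
for example A, B, D (pending dropped) fails at step 3: D pop() → 1 is not legal there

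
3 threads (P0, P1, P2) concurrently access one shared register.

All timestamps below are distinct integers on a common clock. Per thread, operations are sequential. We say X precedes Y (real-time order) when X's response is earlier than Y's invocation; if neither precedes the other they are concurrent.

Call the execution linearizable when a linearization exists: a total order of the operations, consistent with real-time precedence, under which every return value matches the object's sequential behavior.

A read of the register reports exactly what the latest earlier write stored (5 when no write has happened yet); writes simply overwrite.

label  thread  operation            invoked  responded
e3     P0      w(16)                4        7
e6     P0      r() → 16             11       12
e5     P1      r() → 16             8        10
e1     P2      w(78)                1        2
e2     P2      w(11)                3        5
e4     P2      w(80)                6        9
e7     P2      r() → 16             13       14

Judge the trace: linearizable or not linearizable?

linearizable

a witness: e1, e2, e4, e3, e5, e6, e7
step 1: e1 w(78) — value 78
step 2: e2 w(11) — value 11
step 3: e4 w(80) — value 80
step 4: e3 w(16) — value 16
step 5: e5 r() → 16 — value 16
step 6: e6 r() → 16 — value 16
step 7: e7 r() → 16 — value 16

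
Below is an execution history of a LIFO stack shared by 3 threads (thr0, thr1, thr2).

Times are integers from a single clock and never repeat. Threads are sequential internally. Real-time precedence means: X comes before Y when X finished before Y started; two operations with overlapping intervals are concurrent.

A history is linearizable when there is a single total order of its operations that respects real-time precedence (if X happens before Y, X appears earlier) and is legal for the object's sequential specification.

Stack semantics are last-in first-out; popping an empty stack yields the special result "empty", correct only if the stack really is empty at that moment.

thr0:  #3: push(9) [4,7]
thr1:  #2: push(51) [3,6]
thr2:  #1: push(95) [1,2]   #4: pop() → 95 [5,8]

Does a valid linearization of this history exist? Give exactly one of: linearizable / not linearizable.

linearizable

a witness: #1, #4, #2, #3
step 1: #1 push(95) — stack <95>
step 2: #4 pop() → 95 — stack <>
step 3: #2 push(51) — stack <51>
step 4: #3 push(9) — stack <51,9>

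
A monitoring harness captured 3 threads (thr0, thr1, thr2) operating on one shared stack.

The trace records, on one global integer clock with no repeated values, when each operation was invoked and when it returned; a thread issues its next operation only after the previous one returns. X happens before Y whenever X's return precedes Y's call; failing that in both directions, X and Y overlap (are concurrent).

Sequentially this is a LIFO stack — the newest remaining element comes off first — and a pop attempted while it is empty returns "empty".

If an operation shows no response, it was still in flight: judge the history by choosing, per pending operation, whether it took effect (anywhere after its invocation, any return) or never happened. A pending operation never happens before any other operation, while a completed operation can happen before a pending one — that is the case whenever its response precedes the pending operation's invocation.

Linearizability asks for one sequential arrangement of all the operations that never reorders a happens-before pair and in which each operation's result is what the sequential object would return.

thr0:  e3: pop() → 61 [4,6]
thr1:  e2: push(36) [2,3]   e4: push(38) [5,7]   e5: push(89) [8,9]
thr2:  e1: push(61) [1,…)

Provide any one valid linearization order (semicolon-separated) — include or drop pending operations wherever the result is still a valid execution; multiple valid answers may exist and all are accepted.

1. e2 push(36), leaving stack <36>
2. e1 push(61) (pending, included), leaving stack <36,61>
3. e3 pop() → 61, leaving stack <36>
4. e4 push(38), leaving stack <36,38>
5. e5 push(89), leaving stack <36,38,89>

e2; e1; e3; e4; e5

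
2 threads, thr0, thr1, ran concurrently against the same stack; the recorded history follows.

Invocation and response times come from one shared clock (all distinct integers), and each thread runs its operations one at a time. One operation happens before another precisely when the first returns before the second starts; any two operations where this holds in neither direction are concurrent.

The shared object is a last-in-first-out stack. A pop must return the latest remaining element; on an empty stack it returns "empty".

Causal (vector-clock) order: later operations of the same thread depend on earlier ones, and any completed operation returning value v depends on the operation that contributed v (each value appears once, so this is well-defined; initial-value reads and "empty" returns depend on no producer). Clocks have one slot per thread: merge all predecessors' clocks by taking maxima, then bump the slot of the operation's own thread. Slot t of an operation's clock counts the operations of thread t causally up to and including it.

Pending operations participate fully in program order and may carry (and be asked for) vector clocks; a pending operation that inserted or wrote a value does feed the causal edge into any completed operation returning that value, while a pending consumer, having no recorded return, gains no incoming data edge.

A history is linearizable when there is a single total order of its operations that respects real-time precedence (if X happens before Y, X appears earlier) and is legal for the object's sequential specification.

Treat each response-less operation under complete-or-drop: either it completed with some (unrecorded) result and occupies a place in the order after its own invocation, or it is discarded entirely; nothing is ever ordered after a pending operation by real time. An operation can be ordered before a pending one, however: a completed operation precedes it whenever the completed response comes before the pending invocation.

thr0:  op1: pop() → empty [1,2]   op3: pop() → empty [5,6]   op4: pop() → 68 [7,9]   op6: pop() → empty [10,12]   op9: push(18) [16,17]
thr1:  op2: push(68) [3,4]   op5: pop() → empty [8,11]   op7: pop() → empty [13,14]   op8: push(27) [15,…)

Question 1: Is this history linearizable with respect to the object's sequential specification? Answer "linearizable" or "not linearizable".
prefix check: 1..5 passes, 1..6 fails once op3's time-6 response joins
the sole real-time-consistent order of 3 completed operations fails the stack replay
take op1, op2, op3: step 3 already fails, because op3 pop() → empty cannot occur there

not linearizable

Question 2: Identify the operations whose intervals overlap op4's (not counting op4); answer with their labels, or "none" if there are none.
Answer: op5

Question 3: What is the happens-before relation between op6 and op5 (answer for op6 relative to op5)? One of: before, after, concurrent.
Answer: concurrent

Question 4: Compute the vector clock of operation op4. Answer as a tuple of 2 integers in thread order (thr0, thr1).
Answer: (3, 1)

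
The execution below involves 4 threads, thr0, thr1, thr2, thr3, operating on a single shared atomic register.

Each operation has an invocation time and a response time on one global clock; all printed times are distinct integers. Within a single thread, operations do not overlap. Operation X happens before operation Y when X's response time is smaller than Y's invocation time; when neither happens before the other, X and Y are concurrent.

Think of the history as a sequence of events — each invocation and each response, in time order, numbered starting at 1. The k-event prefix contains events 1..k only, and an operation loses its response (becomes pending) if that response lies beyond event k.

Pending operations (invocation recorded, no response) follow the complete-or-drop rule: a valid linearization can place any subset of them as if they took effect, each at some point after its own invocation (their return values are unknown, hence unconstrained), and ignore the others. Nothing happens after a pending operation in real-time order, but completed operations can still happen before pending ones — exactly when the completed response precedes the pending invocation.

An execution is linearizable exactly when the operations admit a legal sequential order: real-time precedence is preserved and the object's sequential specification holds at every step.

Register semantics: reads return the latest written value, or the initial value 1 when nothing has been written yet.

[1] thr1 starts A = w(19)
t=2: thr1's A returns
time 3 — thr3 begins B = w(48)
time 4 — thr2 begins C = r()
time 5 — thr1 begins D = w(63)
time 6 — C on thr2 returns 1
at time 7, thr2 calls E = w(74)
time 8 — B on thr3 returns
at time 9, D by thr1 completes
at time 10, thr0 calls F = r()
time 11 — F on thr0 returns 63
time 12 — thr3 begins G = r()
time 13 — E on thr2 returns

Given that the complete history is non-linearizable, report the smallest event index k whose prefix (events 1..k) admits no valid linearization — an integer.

6

a valid linearization of events 1..5 exists, for instance A:
1. A w(19), leaving value 19
once event 6 joins (C's response, time 6), exhaustive search finds no witness
completion choices over the 2 pending operations (B, D) were checked; none helps
take A, C (pending dropped): step 2 already fails, because C r() → 1 cannot occur there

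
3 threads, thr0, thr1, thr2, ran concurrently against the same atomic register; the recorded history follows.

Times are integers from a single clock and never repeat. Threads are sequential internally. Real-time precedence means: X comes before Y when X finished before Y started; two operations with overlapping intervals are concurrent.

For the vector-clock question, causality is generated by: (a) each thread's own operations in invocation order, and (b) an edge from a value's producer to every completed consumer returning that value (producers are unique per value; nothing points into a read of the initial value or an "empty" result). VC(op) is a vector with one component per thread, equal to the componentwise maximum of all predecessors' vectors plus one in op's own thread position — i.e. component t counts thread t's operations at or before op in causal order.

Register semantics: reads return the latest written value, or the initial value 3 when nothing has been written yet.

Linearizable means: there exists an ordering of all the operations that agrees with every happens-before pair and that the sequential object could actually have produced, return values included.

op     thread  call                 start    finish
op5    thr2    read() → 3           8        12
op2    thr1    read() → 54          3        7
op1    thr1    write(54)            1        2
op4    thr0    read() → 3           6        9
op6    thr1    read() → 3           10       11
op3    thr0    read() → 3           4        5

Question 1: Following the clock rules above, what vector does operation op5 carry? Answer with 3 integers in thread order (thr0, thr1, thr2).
(0, 0, 1)

op5, invoked 8, has no incoming edges; only thr2's bump applies → (0, 0, 1)
op1, invoked 1, has no incoming edges; only thr1's bump applies → (0, 1, 0)
op3, invoked 4, has no incoming edges; only thr0's bump applies → (1, 0, 0)
op2 (invocation 3): componentwise max over VC(op1)=(0, 1, 0), +1 at thr1, giving (0, 2, 0)
op4 (invocation 6): componentwise max over VC(op3)=(1, 0, 0), +1 at thr0, giving (2, 0, 0)
op6 (invocation 10): componentwise max over VC(op2)=(0, 2, 0), +1 at thr1, giving (0, 3, 0)
target: VC(op5) = (0, 0, 1)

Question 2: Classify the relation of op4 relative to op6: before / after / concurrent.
before

op4 spans [6,9], op6 spans [10,11]
resp(op4)=9 < inv(op6)=10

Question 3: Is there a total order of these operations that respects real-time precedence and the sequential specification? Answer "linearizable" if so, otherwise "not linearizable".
not linearizable

cut after 4 events: linearizable; cut after 5 events (op3 responds, time 5): not linearizable
a single order respects real time; the 2 completed atomic register operations fail replay along it
include/drop combinations of the 1 pending operation (op2) were all tried; none helps
for example op1, op3 (pending dropped) fails at step 2: op3 read() → 3 is not legal there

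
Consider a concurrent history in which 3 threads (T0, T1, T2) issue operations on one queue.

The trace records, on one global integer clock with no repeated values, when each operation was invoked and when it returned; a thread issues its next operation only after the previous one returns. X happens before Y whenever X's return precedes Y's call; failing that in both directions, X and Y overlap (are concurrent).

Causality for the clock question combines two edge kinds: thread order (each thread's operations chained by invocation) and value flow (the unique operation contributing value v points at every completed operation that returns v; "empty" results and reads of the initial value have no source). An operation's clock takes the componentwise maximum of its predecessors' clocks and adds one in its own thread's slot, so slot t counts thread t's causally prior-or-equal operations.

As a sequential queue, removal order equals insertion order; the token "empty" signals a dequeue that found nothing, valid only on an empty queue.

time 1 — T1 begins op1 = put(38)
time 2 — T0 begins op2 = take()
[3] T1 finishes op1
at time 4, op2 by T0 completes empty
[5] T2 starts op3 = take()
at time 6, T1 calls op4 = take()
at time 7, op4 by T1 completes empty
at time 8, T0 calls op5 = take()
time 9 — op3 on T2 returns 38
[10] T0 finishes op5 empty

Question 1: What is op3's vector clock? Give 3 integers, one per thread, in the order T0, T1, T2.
Answer: (0, 1, 1)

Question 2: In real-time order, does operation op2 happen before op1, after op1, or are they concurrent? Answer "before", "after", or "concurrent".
Answer: concurrent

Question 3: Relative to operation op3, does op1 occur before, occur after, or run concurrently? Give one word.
Answer: before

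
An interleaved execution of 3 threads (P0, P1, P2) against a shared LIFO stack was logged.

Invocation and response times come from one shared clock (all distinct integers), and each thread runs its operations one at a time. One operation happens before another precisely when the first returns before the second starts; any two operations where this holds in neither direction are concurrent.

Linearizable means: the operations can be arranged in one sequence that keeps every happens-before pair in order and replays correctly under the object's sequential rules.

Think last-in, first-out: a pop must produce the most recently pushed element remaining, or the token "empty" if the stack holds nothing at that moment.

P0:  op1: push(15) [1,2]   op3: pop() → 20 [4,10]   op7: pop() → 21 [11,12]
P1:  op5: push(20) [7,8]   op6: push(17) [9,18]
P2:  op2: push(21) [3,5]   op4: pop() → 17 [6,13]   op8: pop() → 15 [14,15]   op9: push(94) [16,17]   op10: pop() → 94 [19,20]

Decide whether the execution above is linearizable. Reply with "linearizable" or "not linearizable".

one valid linearization: op1, op2, op5, op3, op6, op4, op7, op8, op9, op10
after step 1 (op1 push(15)): stack <15>
after step 2 (op2 push(21)): stack <15,21>
after step 3 (op5 push(20)): stack <15,21,20>
after step 4 (op3 pop() → 20): stack <15,21>
after step 5 (op6 push(17)): stack <15,21,17>
after step 6 (op4 pop() → 17): stack <15,21>
after step 7 (op7 pop() → 21): stack <15>
after step 8 (op8 pop() → 15): stack <>
after step 9 (op9 push(94)): stack <94>
after step 10 (op10 pop() → 94): stack <>

linearizable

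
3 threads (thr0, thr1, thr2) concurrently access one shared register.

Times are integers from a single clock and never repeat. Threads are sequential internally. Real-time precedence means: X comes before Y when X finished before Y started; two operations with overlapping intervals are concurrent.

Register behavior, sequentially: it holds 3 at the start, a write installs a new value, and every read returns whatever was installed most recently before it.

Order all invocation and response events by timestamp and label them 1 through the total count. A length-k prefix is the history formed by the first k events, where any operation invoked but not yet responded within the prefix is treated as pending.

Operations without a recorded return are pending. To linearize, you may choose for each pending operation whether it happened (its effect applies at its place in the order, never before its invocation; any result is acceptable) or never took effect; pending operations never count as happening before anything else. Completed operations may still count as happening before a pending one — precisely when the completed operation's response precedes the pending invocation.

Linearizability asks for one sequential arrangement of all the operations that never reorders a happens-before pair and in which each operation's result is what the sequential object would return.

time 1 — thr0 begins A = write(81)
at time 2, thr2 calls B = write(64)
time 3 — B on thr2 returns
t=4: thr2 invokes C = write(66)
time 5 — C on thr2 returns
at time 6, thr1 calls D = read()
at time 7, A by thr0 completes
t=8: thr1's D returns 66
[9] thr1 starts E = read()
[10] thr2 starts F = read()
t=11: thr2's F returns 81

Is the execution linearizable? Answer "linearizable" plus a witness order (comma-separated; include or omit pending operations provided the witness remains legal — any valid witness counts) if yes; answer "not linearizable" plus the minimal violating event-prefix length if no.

after step 1 (B write(64)): value 64
after step 2 (C write(66)): value 66
after step 3 (D read() → 66): value 66
after step 4 (A write(81)): value 81
after step 5 (E read() (pending, included)): value 81
after step 6 (F read() → 81): value 81

linearizable — witness: B, C, D, A, E, F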